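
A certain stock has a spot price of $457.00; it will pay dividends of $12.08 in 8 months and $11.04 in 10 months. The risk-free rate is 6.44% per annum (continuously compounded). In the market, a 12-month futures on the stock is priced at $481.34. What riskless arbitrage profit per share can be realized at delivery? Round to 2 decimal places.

$17.44 per share

PV(dividends) I = 12.08·e^(−0.0644·8/12) + 11.04·e^(−0.0644·10/12) = 22.0355
Fair futures F* = (S − I)·e^(rT) = (457.00 − 22.0355)·e^0.064400 = 434.9645 × 1.066519 = 463.8979
Market $481.34 > fair 463.8979: forward overpriced → cash-and-carry (borrow at r, buy the stock and collect the dividends, short the forward).
Profit at T = |F_mkt − F*| = |481.34 − 463.8979| = $17.44 per share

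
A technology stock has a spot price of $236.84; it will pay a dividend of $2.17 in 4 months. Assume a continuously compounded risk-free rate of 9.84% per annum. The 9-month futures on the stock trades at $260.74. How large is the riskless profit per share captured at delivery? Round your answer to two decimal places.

$8.02 per share

PV(dividends) I = 2.17·e^(−0.0984·4/12) = 2.1000
Fair futures F* = (S − I)·e^(rT) = (236.84 − 2.1000)·e^0.073800 = 234.7400 × 1.076591 = 252.7190
Market $260.74 > fair 252.7190: forward overpriced → cash-and-carry (borrow at r, buy the stock and collect the dividends, short the forward).
Profit at T = |F_mkt − F*| = |260.74 − 252.7190| = $8.02 per share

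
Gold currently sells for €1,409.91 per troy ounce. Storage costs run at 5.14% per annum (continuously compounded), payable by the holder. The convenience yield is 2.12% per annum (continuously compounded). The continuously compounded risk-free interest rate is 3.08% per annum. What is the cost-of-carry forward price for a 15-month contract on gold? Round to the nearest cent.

Net carry = r + u − y = 0.0308 + 0.0514 − 0.0212 = 0.0610
F = S·e^((r+u−y)T) = 1409.91 · e^(0.0610 × 15/12) = 1409.91 · e^0.07625000
= 1409.91 × 1.07923235 = €1,521.62 per troy ounce

€1,521.62 per troy ounce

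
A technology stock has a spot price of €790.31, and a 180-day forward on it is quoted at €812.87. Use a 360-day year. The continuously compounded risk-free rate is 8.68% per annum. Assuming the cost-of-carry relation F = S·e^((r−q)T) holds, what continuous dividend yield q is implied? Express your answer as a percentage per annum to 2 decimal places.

3.05%

From F = S·e^((r−q)T): (r − q) = ln(F/S)/T
ln(812.87/790.31) = ln(1.028546) = 0.028146
(r − q) = 0.028146 / (180/360) = 0.056292
q = r − ln(F/S)/T = 0.0868 − 0.056292 = 0.030508
q = 3.05%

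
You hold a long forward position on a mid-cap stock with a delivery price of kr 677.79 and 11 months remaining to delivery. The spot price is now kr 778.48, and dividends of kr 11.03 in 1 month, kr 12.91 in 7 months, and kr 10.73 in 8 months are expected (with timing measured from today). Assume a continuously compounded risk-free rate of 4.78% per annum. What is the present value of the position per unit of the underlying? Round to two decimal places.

PV(remaining dividends) I = 11.03·e^(−0.0478·1/12) + 12.91·e^(−0.0478·7/12) + 10.73·e^(−0.0478·8/12) = 33.9346
Current forward F = (S − I)·e^(rT) = (778.48 − 33.9346)·e^(0.0478·11/12) = 744.5454 × 1.044791 = 777.8943
Value (long) = (F − K)·e^(−rT) = (777.8943 − 677.79) × 0.957129 = 95.8127
Value = kr 95.81

kr 95.81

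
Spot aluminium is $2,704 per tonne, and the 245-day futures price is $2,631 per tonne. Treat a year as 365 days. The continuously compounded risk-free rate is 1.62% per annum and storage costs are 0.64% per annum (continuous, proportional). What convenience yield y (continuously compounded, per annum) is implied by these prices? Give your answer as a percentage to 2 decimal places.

F = S·e^((r+u−y)T) ⇒ (r+u−y) = ln(F/S)/T
ln(2631/2704) = -0.027368; /T ⇒ -0.040773
y = r + u − ln(F/S)/T = 0.0162 + 0.0064 + 0.040773 = 0.063373
y = 6.34%

6.34%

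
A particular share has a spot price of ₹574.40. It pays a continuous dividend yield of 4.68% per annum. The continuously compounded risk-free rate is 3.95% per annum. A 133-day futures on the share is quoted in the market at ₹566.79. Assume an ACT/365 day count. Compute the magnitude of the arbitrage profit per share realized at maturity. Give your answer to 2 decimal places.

₹6.08 per share

Fair futures: F* = S·e^(carry·T), with carry = (r − q) = 0.0395 − 0.0468 = -0.0073
F* = 574.40 · e^(-0.0073 × 133/365) = 574.40 · e^-0.002660 = 574.40 × 0.997344 = ₹572.8744
Market ₹566.79 < fair ₹572.8744: forward underpriced → reverse cash-and-carry (short spot, go long the forward).
At maturity, profit = |F_mkt − F*| = |566.79 − 572.8744| = ₹6.08 per share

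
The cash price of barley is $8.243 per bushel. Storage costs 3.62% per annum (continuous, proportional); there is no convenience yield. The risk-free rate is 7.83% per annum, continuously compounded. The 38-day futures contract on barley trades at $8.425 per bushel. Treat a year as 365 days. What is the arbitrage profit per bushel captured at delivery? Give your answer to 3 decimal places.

$0.083 per bushel

Fair futures: F* = S·e^(carry·T), with carry = (r + u) = 0.0783 + 0.0362 = 0.1145
F* = 8.243 · e^(0.1145 × 38/365) = 8.243 · e^0.011921 = 8.243 × 1.011992 = $8.3419
Market $8.425 > fair $8.3419: forward overpriced → cash-and-carry (buy spot, short the forward).
At maturity, profit = |F_mkt − F*| = |8.425 − 8.3419| = $0.083 per bushel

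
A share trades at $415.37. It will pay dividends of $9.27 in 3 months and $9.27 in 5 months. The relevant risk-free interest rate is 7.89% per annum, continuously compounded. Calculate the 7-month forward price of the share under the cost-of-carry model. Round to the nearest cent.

$416.02

PV(dividends) I = 9.27·e^(−0.0789·3/12) + 9.27·e^(−0.0789·5/12)
I = 9.0889 + 8.9702 = 18.0591
F = (S − I)·e^(rT) = (415.37 − 18.0591) · e^(0.0789·7/12)
= 397.3109 · e^0.046025 = 397.3109 × 1.047101 = $416.02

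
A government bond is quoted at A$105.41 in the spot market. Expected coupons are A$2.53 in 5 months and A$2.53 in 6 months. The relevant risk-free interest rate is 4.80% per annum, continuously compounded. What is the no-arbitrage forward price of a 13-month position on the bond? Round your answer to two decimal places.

PV(coupons) I = 2.53·e^(−0.0480·5/12) + 2.53·e^(−0.0480·6/12)
I = 2.4799 + 2.4700 = 4.9499
F = (S − I)·e^(rT) = (105.41 − 4.9499) · e^(0.0480·13/12)
= 100.4601 · e^0.052000 = 100.4601 × 1.053376 = A$105.82

A$105.82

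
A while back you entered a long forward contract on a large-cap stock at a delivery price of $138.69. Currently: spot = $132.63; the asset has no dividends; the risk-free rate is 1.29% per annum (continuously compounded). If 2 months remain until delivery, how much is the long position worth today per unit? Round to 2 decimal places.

Current fair forward for the remaining 2 months: F = S·e^(r·T), r = 0.0129
F = 132.63 · e^(0.0129 × 2/12) = 132.63 × 1.002152 = 132.9154
Value of long forward = (F − K)·e^(−rT) = (132.9154 − 138.69) · e^(−0.0129·2/12)
= -5.7746 × 0.997852 = -5.76

-$5.76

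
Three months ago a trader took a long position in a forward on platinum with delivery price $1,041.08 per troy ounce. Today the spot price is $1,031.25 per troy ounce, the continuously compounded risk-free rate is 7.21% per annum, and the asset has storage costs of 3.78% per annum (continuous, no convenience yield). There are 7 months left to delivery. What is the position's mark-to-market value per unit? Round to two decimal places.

$56.04 per troy ounce

Current fair forward for the remaining 7 months: F = S·e^((r + u)·T), (r + u) = 0.0721 + 0.0378 = 0.1099
F = 1031.25 · e^(0.1099 × 7/12) = 1031.25 × 1.06620790 = 1099.5269
Value of long forward = (F − K)·e^(−rT) = (1099.5269 − 1041.08) · e^(−0.0721·7/12)
= 58.4469 × 0.95881385 = 56.04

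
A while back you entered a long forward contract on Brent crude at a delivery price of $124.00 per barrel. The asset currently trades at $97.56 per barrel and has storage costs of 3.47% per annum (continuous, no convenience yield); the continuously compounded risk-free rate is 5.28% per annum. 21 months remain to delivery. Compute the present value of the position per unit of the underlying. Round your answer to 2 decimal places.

-$9.39 per barrel

Current fair forward for the remaining 21 months: F = S·e^((r + u)·T), (r + u) = 0.0528 + 0.0347 = 0.0875
F = 97.56 · e^(0.0875 × 21/12) = 97.56 × 1.165471 = 113.7034
Value of long forward = (F − K)·e^(−rT) = (113.7034 − 124.00) · e^(−0.0528·21/12)
= -10.2966 × 0.911740 = -9.39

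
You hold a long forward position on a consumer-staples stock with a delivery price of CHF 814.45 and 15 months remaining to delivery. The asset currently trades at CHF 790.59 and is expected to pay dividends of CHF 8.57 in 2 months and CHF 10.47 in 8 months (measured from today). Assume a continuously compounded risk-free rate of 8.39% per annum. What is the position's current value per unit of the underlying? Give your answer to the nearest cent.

CHF 38.88

PV(remaining dividends) I = 8.57·e^(−0.0839·2/12) + 10.47·e^(−0.0839·8/12) = 18.3515
Current forward F = (S − I)·e^(rT) = (790.59 − 18.3515)·e^(0.0839·15/12) = 772.2385 × 1.110572 = 857.6265
Value (long) = (F − K)·e^(−rT) = (857.6265 − 814.45) × 0.900437 = 38.8777
Value = CHF 38.88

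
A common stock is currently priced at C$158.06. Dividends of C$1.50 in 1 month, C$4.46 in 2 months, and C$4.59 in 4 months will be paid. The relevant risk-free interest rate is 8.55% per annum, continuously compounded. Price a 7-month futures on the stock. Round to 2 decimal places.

PV(dividends) I = 1.50·e^(−0.0855·1/12) + 4.46·e^(−0.0855·2/12) + 4.59·e^(−0.0855·4/12)
I = 1.4894 + 4.3969 + 4.4610 = 10.3473
F = (S − I)·e^(rT) = (158.06 − 10.3473) · e^(0.0855·7/12)
= 147.7127 · e^0.049875 = 147.7127 × 1.051140 = C$155.27

C$155.27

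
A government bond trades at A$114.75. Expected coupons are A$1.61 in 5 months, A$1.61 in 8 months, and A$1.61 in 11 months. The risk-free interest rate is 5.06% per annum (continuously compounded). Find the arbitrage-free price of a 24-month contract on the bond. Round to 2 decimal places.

A$121.80

PV(coupons) I = 1.61·e^(−0.0506·5/12) + 1.61·e^(−0.0506·8/12) + 1.61·e^(−0.0506·11/12)
I = 1.5764 + 1.5566 + 1.5370 = 4.6700
F = (S − I)·e^(rT) = (114.75 − 4.6700) · e^(0.0506·24/12)
= 110.0800 · e^0.101200 = 110.0800 × 1.106498 = A$121.80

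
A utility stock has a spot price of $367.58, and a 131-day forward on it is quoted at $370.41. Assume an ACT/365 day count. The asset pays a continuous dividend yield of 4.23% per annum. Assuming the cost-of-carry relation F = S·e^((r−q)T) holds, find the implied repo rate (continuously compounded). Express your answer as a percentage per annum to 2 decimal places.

6.37%

From F = S·e^((r−q)T): (r − q) = ln(F/S)/T
ln(370.41/367.58) = ln(1.007699) = 0.007670
(r − q) = 0.007670 / (131/365) = 0.021371
r = ln(F/S)/T + q = 0.021371 + 0.0423 = 0.063671
r = 6.37%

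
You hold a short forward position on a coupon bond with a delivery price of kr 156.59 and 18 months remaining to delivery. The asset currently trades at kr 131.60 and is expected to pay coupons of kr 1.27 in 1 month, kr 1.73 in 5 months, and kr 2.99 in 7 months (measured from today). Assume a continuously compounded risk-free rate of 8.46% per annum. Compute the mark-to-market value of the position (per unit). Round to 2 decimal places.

PV(remaining coupons) I = 1.27·e^(−0.0846·1/12) + 1.73·e^(−0.0846·5/12) + 2.99·e^(−0.0846·7/12) = 5.7772
Current forward F = (S − I)·e^(rT) = (131.60 − 5.7772)·e^(0.0846·18/12) = 125.8228 × 1.135303 = 142.8470
Value (long) = (F − K)·e^(−rT) = (142.8470 − 156.59) × 0.880822 = -12.1051
Short position value = −(long value) = kr 12.11

kr 12.11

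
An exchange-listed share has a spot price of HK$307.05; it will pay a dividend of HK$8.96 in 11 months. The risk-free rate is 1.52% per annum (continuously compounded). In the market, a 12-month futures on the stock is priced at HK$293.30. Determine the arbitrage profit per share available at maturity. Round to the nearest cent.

HK$9.48 per share

PV(dividends) I = 8.96·e^(−0.0152·11/12) = 8.8360
Fair futures F* = (S − I)·e^(rT) = (307.05 − 8.8360)·e^0.015200 = 298.2140 × 1.015316 = 302.7814
Market HK$293.30 < fair 302.7814: forward underpriced → reverse cash-and-carry (short the stock, invest proceeds at r, pay the dividends, go long the forward).
Profit at T = |F_mkt − F*| = |293.30 − 302.7814| = HK$9.48 per share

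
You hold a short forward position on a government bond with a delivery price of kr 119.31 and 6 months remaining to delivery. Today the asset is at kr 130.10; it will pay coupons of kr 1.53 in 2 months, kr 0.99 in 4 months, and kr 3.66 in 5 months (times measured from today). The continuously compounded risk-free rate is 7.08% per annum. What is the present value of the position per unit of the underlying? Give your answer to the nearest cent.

-kr 8.91

PV(remaining coupons) I = 1.53·e^(−0.0708·2/12) + 0.99·e^(−0.0708·4/12) + 3.66·e^(−0.0708·5/12) = 6.0326
Current forward F = (S − I)·e^(rT) = (130.10 − 6.0326)·e^(0.0708·6/12) = 124.0674 × 1.036034 = 128.5380
Value (long) = (F − K)·e^(−rT) = (128.5380 − 119.31) × 0.965219 = 8.9070
Short position value = −(long value) = -kr 8.91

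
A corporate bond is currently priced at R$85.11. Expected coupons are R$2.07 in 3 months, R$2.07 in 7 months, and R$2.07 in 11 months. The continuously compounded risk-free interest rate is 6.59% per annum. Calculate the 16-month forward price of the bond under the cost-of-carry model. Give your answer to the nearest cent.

PV(coupons) I = 2.07·e^(−0.0659·3/12) + 2.07·e^(−0.0659·7/12) + 2.07·e^(−0.0659·11/12)
I = 2.0362 + 1.9919 + 1.9487 = 5.9768
F = (S − I)·e^(rT) = (85.11 − 5.9768) · e^(0.0659·16/12)
= 79.1332 · e^0.087867 = 79.1332 × 1.091843 = R$86.40

R$86.40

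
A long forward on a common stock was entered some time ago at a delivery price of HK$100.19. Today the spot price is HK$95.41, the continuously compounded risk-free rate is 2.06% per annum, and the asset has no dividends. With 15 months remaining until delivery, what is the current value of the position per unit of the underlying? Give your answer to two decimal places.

-HK$2.23

Current fair forward for the remaining 15 months: F = S·e^(r·T), r = 0.0206
F = 95.41 · e^(0.0206 × 15/12) = 95.41 × 1.026084 = 97.8987
Value of long forward = (F − K)·e^(−rT) = (97.8987 − 100.19) · e^(−0.0206·15/12)
= -2.2913 × 0.974579 = -2.23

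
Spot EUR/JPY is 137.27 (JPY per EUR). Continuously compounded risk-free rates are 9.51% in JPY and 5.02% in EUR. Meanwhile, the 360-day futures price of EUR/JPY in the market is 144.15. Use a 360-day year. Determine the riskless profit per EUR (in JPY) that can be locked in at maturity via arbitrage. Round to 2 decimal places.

Fair futures: F* = S·e^(carry·T), with carry = (r_JPY − r_EUR) = 0.0951 − 0.0502 = 0.0449
F* = 137.27 · e^(0.0449 × 360/360) = 137.27 · e^0.044900 = 137.27 × 1.045923 = 143.5739
Market 144.15 > fair 143.5739: forward overpriced → cash-and-carry (buy spot, short the forward).
At maturity, profit = |F_mkt − F*| = |144.15 − 143.5739| = 0.58 per EUR (in JPY)

0.58 per EUR (in JPY)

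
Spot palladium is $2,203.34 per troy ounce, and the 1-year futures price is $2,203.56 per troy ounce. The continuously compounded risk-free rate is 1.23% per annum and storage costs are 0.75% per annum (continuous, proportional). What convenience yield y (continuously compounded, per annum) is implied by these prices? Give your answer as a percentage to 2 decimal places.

1.97%

F = S·e^((r+u−y)T) ⇒ (r+u−y) = ln(F/S)/T
ln(2203.56/2203.34) = 0.000100; /T ⇒ 0.000100
y = r + u − ln(F/S)/T = 0.0123 + 0.0075 − 0.000100 = 0.019700
y = 1.97%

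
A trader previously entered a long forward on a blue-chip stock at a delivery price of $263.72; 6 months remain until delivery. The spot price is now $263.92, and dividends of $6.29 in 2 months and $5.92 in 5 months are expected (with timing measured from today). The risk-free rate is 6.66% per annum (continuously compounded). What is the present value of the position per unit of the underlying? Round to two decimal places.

-$3.14

PV(remaining dividends) I = 6.29·e^(−0.0666·2/12) + 5.92·e^(−0.0666·5/12) = 11.9785
Current forward F = (S − I)·e^(rT) = (263.92 − 11.9785)·e^(0.0666·6/12) = 251.9415 × 1.033861 = 260.4725
Value (long) = (F − K)·e^(−rT) = (260.4725 − 263.72) × 0.967248 = -3.1411
Value = -$3.14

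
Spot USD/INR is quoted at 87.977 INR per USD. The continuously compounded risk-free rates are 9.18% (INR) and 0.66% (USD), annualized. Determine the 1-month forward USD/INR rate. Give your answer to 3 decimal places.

F = S·e^((r_INR − r_USD)T) = 87.977 · e^((0.0918 − 0.0066) × 1/12)
= 87.977 · e^0.007100 = 87.977 × 1.007125
F = 88.604 INR per USD

88.604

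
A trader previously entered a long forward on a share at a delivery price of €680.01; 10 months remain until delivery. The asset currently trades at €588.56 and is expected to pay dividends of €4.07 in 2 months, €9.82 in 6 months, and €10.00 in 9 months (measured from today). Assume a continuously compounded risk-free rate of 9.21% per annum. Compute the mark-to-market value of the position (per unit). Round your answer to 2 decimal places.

-€63.93

PV(remaining dividends) I = 4.07·e^(−0.0921·2/12) + 9.82·e^(−0.0921·6/12) + 10.00·e^(−0.0921·9/12) = 22.7186
Current forward F = (S − I)·e^(rT) = (588.56 − 22.7186)·e^(0.0921·10/12) = 565.8414 × 1.079772 = 610.9797
Value (long) = (F − K)·e^(−rT) = (610.9797 − 680.01) × 0.926121 = -63.9304
Value = -€63.93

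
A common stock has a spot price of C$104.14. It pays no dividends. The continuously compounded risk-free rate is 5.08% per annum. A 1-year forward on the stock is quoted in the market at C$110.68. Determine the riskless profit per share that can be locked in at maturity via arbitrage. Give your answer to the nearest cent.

C$1.11 per share

Fair forward: F* = S·e^(carry·T), with carry = r = 0.0508
F* = 104.14 · e^(0.0508 × 1) = 104.14 · e^0.050800 = 104.14 × 1.052112 = C$109.5669
Market C$110.68 > fair C$109.5669: forward overpriced → cash-and-carry (buy spot, short the forward).
At maturity, profit = |F_mkt − F*| = |110.68 − 109.5669| = C$1.11 per share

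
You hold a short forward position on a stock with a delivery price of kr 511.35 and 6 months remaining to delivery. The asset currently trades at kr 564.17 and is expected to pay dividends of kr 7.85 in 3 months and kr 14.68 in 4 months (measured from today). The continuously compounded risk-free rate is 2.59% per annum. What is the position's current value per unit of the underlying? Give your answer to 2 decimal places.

PV(remaining dividends) I = 7.85·e^(−0.0259·3/12) + 14.68·e^(−0.0259·4/12) = 22.3531
Current forward F = (S − I)·e^(rT) = (564.17 − 22.3531)·e^(0.0259·6/12) = 541.8169 × 1.013034 = 548.8789
Value (long) = (F − K)·e^(−rT) = (548.8789 − 511.35) × 0.987133 = 37.0460
Short position value = −(long value) = -kr 37.05

-kr 37.05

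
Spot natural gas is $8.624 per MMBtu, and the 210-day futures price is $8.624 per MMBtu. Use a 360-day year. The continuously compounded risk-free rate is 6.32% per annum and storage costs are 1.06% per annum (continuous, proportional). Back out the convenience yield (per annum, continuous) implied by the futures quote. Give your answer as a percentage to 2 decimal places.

7.38%

F = S·e^((r+u−y)T) ⇒ (r+u−y) = ln(F/S)/T
ln(8.624/8.624) = 0.000000; /T ⇒ 0.000000
y = r + u − ln(F/S)/T = 0.0632 + 0.0106 + 0.000000 = 0.073800
y = 7.38%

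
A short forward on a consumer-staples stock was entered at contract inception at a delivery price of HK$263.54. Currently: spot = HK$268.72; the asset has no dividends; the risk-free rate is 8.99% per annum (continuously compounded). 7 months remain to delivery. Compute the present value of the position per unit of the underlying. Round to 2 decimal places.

-HK$18.64

Current fair forward for the remaining 7 months: F = S·e^(r·T), r = 0.0899
F = 268.72 · e^(0.0899 × 7/12) = 268.72 × 1.053841 = 283.1882
Value of long forward = (F − K)·e^(−rT) = (283.1882 − 263.54) · e^(−0.0899·7/12)
= 19.6482 × 0.948910 = 18.64
Short position value = −(long value) = -HK$18.64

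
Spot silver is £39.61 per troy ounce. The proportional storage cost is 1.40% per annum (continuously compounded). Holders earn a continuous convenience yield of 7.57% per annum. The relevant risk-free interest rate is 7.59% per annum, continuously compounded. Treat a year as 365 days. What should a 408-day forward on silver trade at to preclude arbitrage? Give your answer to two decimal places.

Net carry = r + u − y = 0.0759 + 0.0140 − 0.0757 = 0.0142
F = S·e^((r+u−y)T) = 39.61 · e^(0.0142 × 408/365) = 39.61 · e^0.015873
= 39.61 × 1.016000 = £40.24 per troy ounce

£40.24 per troy ounce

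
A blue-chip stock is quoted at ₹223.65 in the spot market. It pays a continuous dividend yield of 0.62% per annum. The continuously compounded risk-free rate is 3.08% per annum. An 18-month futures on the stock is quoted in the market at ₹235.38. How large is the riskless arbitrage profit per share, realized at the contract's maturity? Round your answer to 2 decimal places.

Fair futures: F* = S·e^(carry·T), with carry = (r − q) = 0.0308 − 0.0062 = 0.0246
F* = 223.65 · e^(0.0246 × 18/12) = 223.65 · e^0.036900 = 223.65 × 1.037589 = ₹232.0568
Market ₹235.38 > fair ₹232.0568: forward overpriced → cash-and-carry (buy spot, short the forward).
At maturity, profit = |F_mkt − F*| = |235.38 − 232.0568| = ₹3.32 per share

₹3.32 per share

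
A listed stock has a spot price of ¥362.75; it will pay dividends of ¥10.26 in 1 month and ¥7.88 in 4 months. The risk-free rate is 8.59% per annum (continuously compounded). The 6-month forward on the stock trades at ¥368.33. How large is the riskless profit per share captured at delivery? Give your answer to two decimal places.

¥8.29 per share

PV(dividends) I = 10.26·e^(−0.0859·1/12) + 7.88·e^(−0.0859·4/12) = 17.8444
Fair forward F* = (S − I)·e^(rT) = (362.75 − 17.8444)·e^0.042950 = 344.9056 × 1.043886 = 360.0421
Market ¥368.33 > fair 360.0421: forward overpriced → cash-and-carry (borrow at r, buy the stock and collect the dividends, short the forward).
Profit at T = |F_mkt − F*| = |368.33 − 360.0421| = ¥8.29 per share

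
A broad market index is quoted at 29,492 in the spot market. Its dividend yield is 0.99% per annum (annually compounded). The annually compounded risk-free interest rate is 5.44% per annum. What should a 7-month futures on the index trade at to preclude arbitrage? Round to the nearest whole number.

F = S · (1+r)^T / (1+q)^T
= 29492 × 1.031383 / 1.005763 = 29492 × 1.025473
F = 30,243

30,243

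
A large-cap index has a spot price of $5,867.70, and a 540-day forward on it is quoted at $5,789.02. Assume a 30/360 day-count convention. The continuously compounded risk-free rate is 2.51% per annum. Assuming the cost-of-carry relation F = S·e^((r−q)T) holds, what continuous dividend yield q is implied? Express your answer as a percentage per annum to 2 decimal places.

3.41%

From F = S·e^((r−q)T): (r − q) = ln(F/S)/T
ln(5789.02/5867.70) = ln(0.986591) = -0.013500
(r − q) = -0.013500 / (540/360) = -0.009000
q = r − ln(F/S)/T = 0.0251 + 0.009000 = 0.034100
q = 3.41%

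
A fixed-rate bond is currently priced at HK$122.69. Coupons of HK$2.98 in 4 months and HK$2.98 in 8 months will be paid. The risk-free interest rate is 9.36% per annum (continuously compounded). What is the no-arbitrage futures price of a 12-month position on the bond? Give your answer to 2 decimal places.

HK$128.48

PV(coupons) I = 2.98·e^(−0.0936·4/12) + 2.98·e^(−0.0936·8/12)
I = 2.8885 + 2.7997 = 5.6882
F = (S − I)·e^(rT) = (122.69 − 5.6882) · e^(0.0936·12/12)
= 117.0018 · e^0.093600 = 117.0018 × 1.098120 = HK$128.48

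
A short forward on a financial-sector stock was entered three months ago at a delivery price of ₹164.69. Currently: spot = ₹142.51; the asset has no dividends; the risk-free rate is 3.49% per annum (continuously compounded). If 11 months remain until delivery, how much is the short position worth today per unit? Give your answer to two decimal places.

Current fair forward for the remaining 11 months: F = S·e^(r·T), r = 0.0349
F = 142.51 · e^(0.0349 × 11/12) = 142.51 × 1.032509 = 147.1429
Value of long forward = (F − K)·e^(−rT) = (147.1429 − 164.69) · e^(−0.0349·11/12)
= -17.5471 × 0.968515 = -16.99
Short position value = −(long value) = ₹16.99

₹16.99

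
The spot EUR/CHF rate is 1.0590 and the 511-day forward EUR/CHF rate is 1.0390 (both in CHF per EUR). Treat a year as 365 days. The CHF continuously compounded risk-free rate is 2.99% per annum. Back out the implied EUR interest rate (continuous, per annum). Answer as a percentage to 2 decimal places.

4.35%

F = S·e^((r_CHF − r_EUR)T) ⇒ r_EUR = r_CHF − ln(F/S)/T
ln(1.0390/1.0590) = -0.019066; /(511/365) = -0.013619
r_EUR = 0.0299 + 0.013619 = 0.043519
r_EUR = 4.35%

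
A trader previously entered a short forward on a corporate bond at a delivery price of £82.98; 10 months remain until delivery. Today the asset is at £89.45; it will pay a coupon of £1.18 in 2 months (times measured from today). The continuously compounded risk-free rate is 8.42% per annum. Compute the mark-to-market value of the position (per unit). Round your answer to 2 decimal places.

PV(remaining coupons) I = 1.18·e^(−0.0842·2/12) = 1.1636
Current forward F = (S − I)·e^(rT) = (89.45 − 1.1636)·e^(0.0842·10/12) = 88.2864 × 1.072687 = 94.7037
Value (long) = (F − K)·e^(−rT) = (94.7037 − 82.98) × 0.932238 = 10.9293
Short position value = −(long value) = -£10.93

-£10.93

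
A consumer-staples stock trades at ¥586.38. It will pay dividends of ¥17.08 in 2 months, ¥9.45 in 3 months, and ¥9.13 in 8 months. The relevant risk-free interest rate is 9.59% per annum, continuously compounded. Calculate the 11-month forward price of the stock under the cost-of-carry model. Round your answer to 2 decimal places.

¥602.48

PV(dividends) I = 17.08·e^(−0.0959·2/12) + 9.45·e^(−0.0959·3/12) + 9.13·e^(−0.0959·8/12)
I = 16.8092 + 9.2261 + 8.5646 = 34.5999
F = (S − I)·e^(rT) = (586.38 − 34.5999) · e^(0.0959·11/12)
= 551.7801 · e^0.087908 = 551.7801 × 1.091888 = ¥602.48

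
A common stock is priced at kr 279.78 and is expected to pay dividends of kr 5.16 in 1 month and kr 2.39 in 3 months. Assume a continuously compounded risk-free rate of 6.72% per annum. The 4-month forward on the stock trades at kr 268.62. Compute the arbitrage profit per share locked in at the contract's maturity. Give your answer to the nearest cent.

PV(dividends) I = 5.16·e^(−0.0672·1/12) + 2.39·e^(−0.0672·3/12) = 7.4814
Fair forward F* = (S − I)·e^(rT) = (279.78 − 7.4814)·e^0.022400 = 272.2986 × 1.022653 = 278.4670
Market kr 268.62 < fair 278.4670: forward underpriced → reverse cash-and-carry (short the stock, invest proceeds at r, pay the dividends, go long the forward).
Profit at T = |F_mkt − F*| = |268.62 − 278.4670| = kr 9.85 per share

kr 9.85 per share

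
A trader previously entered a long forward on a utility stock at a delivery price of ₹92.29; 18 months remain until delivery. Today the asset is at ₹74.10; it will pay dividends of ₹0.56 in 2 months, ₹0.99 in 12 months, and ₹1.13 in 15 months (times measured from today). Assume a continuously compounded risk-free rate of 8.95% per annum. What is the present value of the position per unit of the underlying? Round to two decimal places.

-₹9.06

PV(remaining dividends) I = 0.56·e^(−0.0895·2/12) + 0.99·e^(−0.0895·12/12) + 1.13·e^(−0.0895·15/12) = 2.4673
Current forward F = (S − I)·e^(rT) = (74.10 − 2.4673)·e^(0.0895·18/12) = 71.6327 × 1.143679 = 81.9248
Value (long) = (F − K)·e^(−rT) = (81.9248 − 92.29) × 0.874371 = -9.0630
Value = -₹9.06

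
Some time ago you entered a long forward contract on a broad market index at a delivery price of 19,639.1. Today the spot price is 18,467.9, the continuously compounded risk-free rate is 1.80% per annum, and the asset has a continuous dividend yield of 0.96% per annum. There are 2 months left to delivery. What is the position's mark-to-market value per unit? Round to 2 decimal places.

-1141.90

Current fair forward for the remaining 2 months: F = S·e^((r − q)·T), (r − q) = 0.0180 − 0.0096 = 0.0084
F = 18467.9 · e^(0.0084 × 2/12) = 18467.9 × 1.00140098 = 18493.7732
Value of long forward = (F − K)·e^(−rT) = (18493.7732 − 19639.1) · e^(−0.0180·2/12)
= -1145.3268 × 0.99700450 = -1141.90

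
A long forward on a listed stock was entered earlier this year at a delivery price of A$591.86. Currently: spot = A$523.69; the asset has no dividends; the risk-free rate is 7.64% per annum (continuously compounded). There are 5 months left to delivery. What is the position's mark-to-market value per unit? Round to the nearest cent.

Current fair forward for the remaining 5 months: F = S·e^(r·T), r = 0.0764
F = 523.69 · e^(0.0764 × 5/12) = 523.69 × 1.032345 = 540.6288
Value of long forward = (F − K)·e^(−rT) = (540.6288 − 591.86) · e^(−0.0764·5/12)
= -51.2312 × 0.968668 = -49.63

-A$49.63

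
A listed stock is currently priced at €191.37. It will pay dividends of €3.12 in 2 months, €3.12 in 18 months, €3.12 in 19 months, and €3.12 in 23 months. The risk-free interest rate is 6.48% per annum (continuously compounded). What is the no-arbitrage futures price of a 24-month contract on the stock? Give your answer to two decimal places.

PV(dividends) I = 3.12·e^(−0.0648·2/12) + 3.12·e^(−0.0648·18/12) + 3.12·e^(−0.0648·19/12) + 3.12·e^(−0.0648·23/12)
I = 3.0865 + 2.8310 + 2.8158 + 2.7556 = 11.4889
F = (S − I)·e^(rT) = (191.37 − 11.4889) · e^(0.0648·24/12)
= 179.8811 · e^0.129600 = 179.8811 × 1.138373 = €204.77

€204.77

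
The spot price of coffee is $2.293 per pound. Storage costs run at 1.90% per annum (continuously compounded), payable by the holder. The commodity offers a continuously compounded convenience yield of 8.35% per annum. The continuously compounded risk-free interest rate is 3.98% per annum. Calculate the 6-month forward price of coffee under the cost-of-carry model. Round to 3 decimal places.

$2.265 per pound

Net carry = r + u − y = 0.0398 + 0.0190 − 0.0835 = -0.0247
F = S·e^((r+u−y)T) = 2.293 · e^(-0.0247 × 6/12) = 2.293 · e^-0.012350
= 2.293 × 0.987726 = $2.265 per pound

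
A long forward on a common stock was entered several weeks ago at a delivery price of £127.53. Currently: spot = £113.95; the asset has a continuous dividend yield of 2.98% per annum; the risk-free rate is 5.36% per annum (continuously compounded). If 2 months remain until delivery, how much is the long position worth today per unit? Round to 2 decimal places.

-£13.01

Current fair forward for the remaining 2 months: F = S·e^((r − q)·T), (r − q) = 0.0536 − 0.0298 = 0.0238
F = 113.95 · e^(0.0238 × 2/12) = 113.95 × 1.003975 = 114.4030
Value of long forward = (F − K)·e^(−rT) = (114.4030 − 127.53) · e^(−0.0536·2/12)
= -13.1270 × 0.991106 = -13.01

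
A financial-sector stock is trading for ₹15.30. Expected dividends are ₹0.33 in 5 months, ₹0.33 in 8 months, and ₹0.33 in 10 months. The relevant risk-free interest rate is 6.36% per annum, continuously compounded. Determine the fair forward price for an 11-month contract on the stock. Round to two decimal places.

₹15.21

PV(dividends) I = 0.33·e^(−0.0636·5/12) + 0.33·e^(−0.0636·8/12) + 0.33·e^(−0.0636·10/12)
I = 0.3214 + 0.3163 + 0.3130 = 0.9507
F = (S − I)·e^(rT) = (15.30 − 0.9507) · e^(0.0636·11/12)
= 14.3493 · e^0.058300 = 14.3493 × 1.060033 = ₹15.21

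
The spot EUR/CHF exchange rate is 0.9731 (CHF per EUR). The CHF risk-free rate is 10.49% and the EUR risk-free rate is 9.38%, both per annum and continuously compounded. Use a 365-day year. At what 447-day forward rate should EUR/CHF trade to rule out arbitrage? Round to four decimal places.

0.9864

F = S·e^((r_CHF − r_EUR)T) = 0.9731 · e^((0.1049 − 0.0938) × 447/365)
= 0.9731 · e^0.013594 = 0.9731 × 1.013687
F = 0.9864 CHF per EUR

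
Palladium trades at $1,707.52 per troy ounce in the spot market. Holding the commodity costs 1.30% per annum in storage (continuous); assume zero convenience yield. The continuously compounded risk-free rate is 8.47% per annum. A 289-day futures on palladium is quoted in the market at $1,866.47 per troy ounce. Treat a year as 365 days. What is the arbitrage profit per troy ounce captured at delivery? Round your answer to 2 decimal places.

Fair futures: F* = S·e^(carry·T), with carry = (r + u) = 0.0847 + 0.0130 = 0.0977
F* = 1707.52 · e^(0.0977 × 289/365) = 1707.52 · e^0.07735699 = 1707.52 × 1.08042771 = $1844.8519
Market $1866.47 > fair $1844.8519: forward overpriced → cash-and-carry (buy spot, short the forward).
At maturity, profit = |F_mkt − F*| = |1866.47 − 1844.8519| = $21.62 per troy ounce

$21.62 per troy ounce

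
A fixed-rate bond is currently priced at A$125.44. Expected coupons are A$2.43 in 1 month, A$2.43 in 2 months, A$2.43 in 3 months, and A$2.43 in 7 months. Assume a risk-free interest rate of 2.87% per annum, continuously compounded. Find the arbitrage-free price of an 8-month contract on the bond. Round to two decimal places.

PV(coupons) I = 2.43·e^(−0.0287·1/12) + 2.43·e^(−0.0287·2/12) + 2.43·e^(−0.0287·3/12) + 2.43·e^(−0.0287·7/12)
I = 2.4242 + 2.4184 + 2.4126 + 2.3897 = 9.6449
F = (S − I)·e^(rT) = (125.44 − 9.6449) · e^(0.0287·8/12)
= 115.7951 · e^0.019133 = 115.7951 × 1.019317 = A$118.03

A$118.03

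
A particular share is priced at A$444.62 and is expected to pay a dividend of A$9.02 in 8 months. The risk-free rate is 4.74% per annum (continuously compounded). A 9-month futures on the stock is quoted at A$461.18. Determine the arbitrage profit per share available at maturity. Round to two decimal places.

PV(dividends) I = 9.02·e^(−0.0474·8/12) = 8.7394
Fair futures F* = (S − I)·e^(rT) = (444.62 − 8.7394)·e^0.035550 = 435.8806 × 1.036189 = 451.6547
Market A$461.18 > fair 451.6547: forward overpriced → cash-and-carry (borrow at r, buy the stock and collect the dividends, short the forward).
Profit at T = |F_mkt − F*| = |461.18 − 451.6547| = A$9.53 per share

A$9.53 per share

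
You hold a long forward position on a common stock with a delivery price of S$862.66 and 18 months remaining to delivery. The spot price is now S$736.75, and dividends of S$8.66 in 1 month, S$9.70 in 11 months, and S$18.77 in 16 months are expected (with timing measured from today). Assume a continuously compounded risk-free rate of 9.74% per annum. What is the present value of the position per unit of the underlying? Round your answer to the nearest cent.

-S$42.60

PV(remaining dividends) I = 8.66·e^(−0.0974·1/12) + 9.70·e^(−0.0974·11/12) + 18.77·e^(−0.0974·16/12) = 33.9455
Current forward F = (S − I)·e^(rT) = (736.75 − 33.9455)·e^(0.0974·18/12) = 702.8045 × 1.157312 = 813.3641
Value (long) = (F − K)·e^(−rT) = (813.3641 − 862.66) × 0.864071 = -42.5952
Value = -S$42.60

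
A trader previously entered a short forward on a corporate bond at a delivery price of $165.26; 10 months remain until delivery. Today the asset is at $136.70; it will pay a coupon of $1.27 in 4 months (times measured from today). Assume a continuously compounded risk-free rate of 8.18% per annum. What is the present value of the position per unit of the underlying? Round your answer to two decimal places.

PV(remaining coupons) I = 1.27·e^(−0.0818·4/12) = 1.2358
Current forward F = (S − I)·e^(rT) = (136.70 − 1.2358)·e^(0.0818·10/12) = 135.4642 × 1.070544 = 145.0204
Value (long) = (F − K)·e^(−rT) = (145.0204 − 165.26) × 0.934105 = -18.9059
Short position value = −(long value) = $18.91

$18.91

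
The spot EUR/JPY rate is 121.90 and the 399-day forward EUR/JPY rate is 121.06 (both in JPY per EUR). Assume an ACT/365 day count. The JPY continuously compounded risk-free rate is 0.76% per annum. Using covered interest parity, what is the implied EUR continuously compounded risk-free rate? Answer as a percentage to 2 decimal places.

F = S·e^((r_JPY − r_EUR)T) ⇒ r_EUR = r_JPY − ln(F/S)/T
ln(121.06/121.90) = -0.006915; /(399/365) = -0.006326
r_EUR = 0.0076 + 0.006326 = 0.013926
r_EUR = 1.39%

1.39%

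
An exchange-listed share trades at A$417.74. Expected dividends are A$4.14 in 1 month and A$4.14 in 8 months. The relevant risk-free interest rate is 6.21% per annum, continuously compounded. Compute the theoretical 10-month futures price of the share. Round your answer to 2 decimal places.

PV(dividends) I = 4.14·e^(−0.0621·1/12) + 4.14·e^(−0.0621·8/12)
I = 4.1186 + 3.9721 = 8.0907
F = (S − I)·e^(rT) = (417.74 − 8.0907) · e^(0.0621·10/12)
= 409.6493 · e^0.051750 = 409.6493 × 1.053112 = A$431.41

A$431.41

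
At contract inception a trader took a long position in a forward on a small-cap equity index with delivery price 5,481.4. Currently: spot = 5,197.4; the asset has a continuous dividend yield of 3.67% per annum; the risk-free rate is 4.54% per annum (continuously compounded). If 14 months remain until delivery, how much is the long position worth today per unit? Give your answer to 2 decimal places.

Current fair forward for the remaining 14 months: F = S·e^((r − q)·T), (r − q) = 0.0454 − 0.0367 = 0.0087
F = 5197.4 · e^(0.0087 × 14/12) = 5197.4 × 1.01020169 = 5250.4223
Value of long forward = (F − K)·e^(−rT) = (5250.4223 − 5481.4) · e^(−0.0454·14/12)
= -230.9777 × 0.94841163 = -219.06

-219.06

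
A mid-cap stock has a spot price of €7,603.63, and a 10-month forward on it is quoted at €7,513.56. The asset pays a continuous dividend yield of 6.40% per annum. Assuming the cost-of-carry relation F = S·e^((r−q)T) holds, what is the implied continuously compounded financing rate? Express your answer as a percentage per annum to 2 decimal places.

4.97%

From F = S·e^((r−q)T): (r − q) = ln(F/S)/T
ln(7513.56/7603.63) = ln(0.988154) = -0.011917
(r − q) = -0.011917 / (10/12) = -0.014300
r = ln(F/S)/T + q = -0.014300 + 0.0640 = 0.049700
r = 4.97%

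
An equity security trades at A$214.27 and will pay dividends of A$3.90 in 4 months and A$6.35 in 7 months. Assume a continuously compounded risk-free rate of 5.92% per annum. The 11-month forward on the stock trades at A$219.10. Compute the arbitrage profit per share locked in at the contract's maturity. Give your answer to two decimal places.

A$3.39 per share

PV(dividends) I = 3.90·e^(−0.0592·4/12) + 6.35·e^(−0.0592·7/12) = 9.9583
Fair forward F* = (S − I)·e^(rT) = (214.27 − 9.9583)·e^0.054267 = 204.3117 × 1.055766 = 215.7053
Market A$219.10 > fair 215.7053: forward overpriced → cash-and-carry (borrow at r, buy the stock and collect the dividends, short the forward).
Profit at T = |F_mkt − F*| = |219.10 − 215.7053| = A$3.39 per share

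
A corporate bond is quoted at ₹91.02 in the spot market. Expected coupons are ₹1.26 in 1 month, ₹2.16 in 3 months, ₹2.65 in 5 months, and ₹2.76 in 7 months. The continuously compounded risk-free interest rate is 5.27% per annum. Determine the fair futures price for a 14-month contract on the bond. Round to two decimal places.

PV(coupons) I = 1.26·e^(−0.0527·1/12) + 2.16·e^(−0.0527·3/12) + 2.65·e^(−0.0527·5/12) + 2.76·e^(−0.0527·7/12)
I = 1.2545 + 2.1317 + 2.5924 + 2.6764 = 8.6550
F = (S − I)·e^(rT) = (91.02 − 8.6550) · e^(0.0527·14/12)
= 82.3650 · e^0.061483 = 82.3650 × 1.063412 = ₹87.59

₹87.59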